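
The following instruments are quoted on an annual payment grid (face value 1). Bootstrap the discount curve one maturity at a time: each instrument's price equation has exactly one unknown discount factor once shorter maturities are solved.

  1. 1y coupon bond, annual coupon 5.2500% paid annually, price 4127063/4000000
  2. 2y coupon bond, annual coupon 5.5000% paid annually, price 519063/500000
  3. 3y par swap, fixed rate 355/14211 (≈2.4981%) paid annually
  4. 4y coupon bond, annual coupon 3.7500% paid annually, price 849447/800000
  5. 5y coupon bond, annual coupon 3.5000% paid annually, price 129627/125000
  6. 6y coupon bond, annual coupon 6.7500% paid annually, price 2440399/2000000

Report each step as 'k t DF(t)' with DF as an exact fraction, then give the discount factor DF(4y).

1 1 9803/10000
2 2 9329/10000
3 3 929/1000
4 4 9207/10000
5 5 8747/10000
6 6 4249/5000
DF(4y) = 9207/10000 ≈ 0.920700

step 1 [1y] bond c/1=21/400: DF=(4127063/4000000 − 21/400·(0))/(1+21/400) = 9803/10000 ≈ 0.980300
step 2 [2y] bond c/1=11/200: DF=(519063/500000 − 11/200·(0.980300))/(1+11/200) = 9329/10000 ≈ 0.932900
step 3 [3y] swap r/1=355/14211: DF=(1 − 355/14211·(0.980300+0.932900))/(1+355/14211) = 929/1000 ≈ 0.929000
step 4 [4y] bond c/1=3/80: DF=(849447/800000 − 3/80·(0.980300+0.932900+0.929000))/(1+3/80) = 9207/10000 ≈ 0.920700
step 5 [5y] bond c/1=7/200: DF=(129627/125000 − 7/200·(0.980300+0.932900+0.929000+0.920700))/(1+7/200) = 8747/10000 ≈ 0.874700
step 6 [6y] bond c/1=27/400: DF=(2440399/2000000 − 27/400·(0.980300+0.932900+0.929000+0.920700+0.874700))/(1+27/400) = 4249/5000 ≈ 0.849800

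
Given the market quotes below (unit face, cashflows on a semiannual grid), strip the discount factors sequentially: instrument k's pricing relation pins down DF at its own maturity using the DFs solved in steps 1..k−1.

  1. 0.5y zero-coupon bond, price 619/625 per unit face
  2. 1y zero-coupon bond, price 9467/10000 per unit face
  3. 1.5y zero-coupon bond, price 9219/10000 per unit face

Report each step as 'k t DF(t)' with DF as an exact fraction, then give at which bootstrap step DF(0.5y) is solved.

1 1/2 619/625
2 1 9467/10000
3 3/2 9219/10000
DF(0.5y) is solved at step 1

step 1 [0.5y] zero: DF = P = 619/625 ≈ 0.990400
step 2 [1y] zero: DF = P = 9467/10000 ≈ 0.946700
step 3 [1.5y] zero: DF = P = 9219/10000 ≈ 0.921900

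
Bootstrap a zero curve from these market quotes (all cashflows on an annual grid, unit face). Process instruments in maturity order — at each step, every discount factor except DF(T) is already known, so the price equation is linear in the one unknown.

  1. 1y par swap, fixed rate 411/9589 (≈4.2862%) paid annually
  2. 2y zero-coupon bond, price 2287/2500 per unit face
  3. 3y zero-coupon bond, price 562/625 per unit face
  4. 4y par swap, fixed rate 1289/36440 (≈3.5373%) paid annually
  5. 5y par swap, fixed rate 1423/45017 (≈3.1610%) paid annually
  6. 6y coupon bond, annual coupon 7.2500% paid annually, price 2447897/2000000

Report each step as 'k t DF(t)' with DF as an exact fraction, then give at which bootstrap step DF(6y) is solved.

1 1 9589/10000
2 2 2287/2500
3 3 562/625
4 4 8711/10000
5 5 8577/10000
6 6 8369/10000
DF(6y) is solved at step 6

step 1 [1y] swap r/1=411/9589: DF=(1 − 411/9589·(0))/(1+411/9589) = 9589/10000 ≈ 0.958900
step 2 [2y] zero: DF = P = 2287/2500 ≈ 0.914800
step 3 [3y] zero: DF = P = 562/625 ≈ 0.899200
step 4 [4y] swap r/1=1289/36440: DF=(1 − 1289/36440·(0.958900+0.914800+0.899200))/(1+1289/36440) = 8711/10000 ≈ 0.871100
step 5 [5y] swap r/1=1423/45017: DF=(1 − 1423/45017·(0.958900+0.914800+0.899200+0.871100))/(1+1423/45017) = 8577/10000 ≈ 0.857700
step 6 [6y] bond c/1=29/400: DF=(2447897/2000000 − 29/400·(0.958900+0.914800+0.899200+0.871100+0.857700))/(1+29/400) = 8369/10000 ≈ 0.836900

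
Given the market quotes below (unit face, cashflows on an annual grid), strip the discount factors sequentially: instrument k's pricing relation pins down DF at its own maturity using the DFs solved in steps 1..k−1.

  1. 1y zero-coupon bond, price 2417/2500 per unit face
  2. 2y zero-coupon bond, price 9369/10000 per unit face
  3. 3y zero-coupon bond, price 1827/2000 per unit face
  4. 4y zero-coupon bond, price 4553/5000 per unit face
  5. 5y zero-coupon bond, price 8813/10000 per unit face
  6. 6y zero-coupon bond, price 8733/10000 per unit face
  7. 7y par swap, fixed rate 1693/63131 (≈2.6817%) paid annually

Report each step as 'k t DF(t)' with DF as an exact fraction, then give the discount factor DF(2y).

step 1 [1y] zero: DF = P = 2417/2500 ≈ 0.966800
step 2 [2y] zero: DF = P = 9369/10000 ≈ 0.936900
step 3 [3y] zero: DF = P = 1827/2000 ≈ 0.913500
step 4 [4y] zero: DF = P = 4553/5000 ≈ 0.910600
step 5 [5y] zero: DF = P = 8813/10000 ≈ 0.881300
step 6 [6y] zero: DF = P = 8733/10000 ≈ 0.873300
step 7 [7y] swap r/1=1693/63131: DF=(1 − 1693/63131·(0.966800+0.936900+0.913500+0.910600+0.881300+0.873300))/(1+1693/63131) = 8307/10000 ≈ 0.830700

1 1 2417/2500
2 2 9369/10000
3 3 1827/2000
4 4 4553/5000
5 5 8813/10000
6 6 8733/10000
7 7 8307/10000
DF(2y) = 9369/10000 ≈ 0.936900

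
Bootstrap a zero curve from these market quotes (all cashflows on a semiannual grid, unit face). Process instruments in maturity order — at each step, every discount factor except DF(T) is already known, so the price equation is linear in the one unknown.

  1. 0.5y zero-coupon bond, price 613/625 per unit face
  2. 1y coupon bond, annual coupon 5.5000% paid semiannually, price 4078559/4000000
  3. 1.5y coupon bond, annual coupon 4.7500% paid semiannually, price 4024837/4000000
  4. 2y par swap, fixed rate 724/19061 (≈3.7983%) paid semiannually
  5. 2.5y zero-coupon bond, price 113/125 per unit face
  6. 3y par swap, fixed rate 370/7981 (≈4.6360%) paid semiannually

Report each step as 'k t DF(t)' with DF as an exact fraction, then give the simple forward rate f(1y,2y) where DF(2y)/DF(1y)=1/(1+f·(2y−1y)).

step 1 [0.5y] zero: DF = P = 613/625 ≈ 0.980800
step 2 [1y] bond c/2=11/400: DF=(4078559/4000000 − 11/400·(0.980800))/(1+11/400) = 9661/10000 ≈ 0.966100
step 3 [1.5y] bond c/2=19/800: DF=(4024837/4000000 − 19/800·(0.980800+0.966100))/(1+19/800) = 9377/10000 ≈ 0.937700
step 4 [2y] swap r/2=362/19061: DF=(1 − 362/19061·(0.980800+0.966100+0.937700))/(1+362/19061) = 2319/2500 ≈ 0.927600
step 5 [2.5y] zero: DF = P = 113/125 ≈ 0.904000
step 6 [3y] swap r/2=185/7981: DF=(1 − 185/7981·(0.980800+0.966100+0.937700+0.927600+0.904000))/(1+185/7981) = 1741/2000 ≈ 0.870500

1 1/2 613/625
2 1 9661/10000
3 3/2 9377/10000
4 2 2319/2500
5 5/2 113/125
6 3 1741/2000
f(1y,2y) = ((9661/10000)/(2319/2500) − 1)/(1) = 385/9276 ≈ 4.1505%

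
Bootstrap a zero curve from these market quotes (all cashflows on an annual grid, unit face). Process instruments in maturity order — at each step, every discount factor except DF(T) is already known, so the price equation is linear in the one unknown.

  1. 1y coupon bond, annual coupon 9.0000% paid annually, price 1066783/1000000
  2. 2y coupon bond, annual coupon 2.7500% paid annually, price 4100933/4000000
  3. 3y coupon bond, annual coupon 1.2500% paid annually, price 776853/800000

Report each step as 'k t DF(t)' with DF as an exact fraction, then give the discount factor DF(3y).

1 1 9787/10000
2 2 2429/2500
3 3 187/200
DF(3y) = 187/200 ≈ 0.935000

step 1 [1y] bond c/1=9/100: DF=(1066783/1000000 − 9/100·(0))/(1+9/100) = 9787/10000 ≈ 0.978700
step 2 [2y] bond c/1=11/400: DF=(4100933/4000000 − 11/400·(0.978700))/(1+11/400) = 2429/2500 ≈ 0.971600
step 3 [3y] bond c/1=1/80: DF=(776853/800000 − 1/80·(0.978700+0.971600))/(1+1/80) = 187/200 ≈ 0.935000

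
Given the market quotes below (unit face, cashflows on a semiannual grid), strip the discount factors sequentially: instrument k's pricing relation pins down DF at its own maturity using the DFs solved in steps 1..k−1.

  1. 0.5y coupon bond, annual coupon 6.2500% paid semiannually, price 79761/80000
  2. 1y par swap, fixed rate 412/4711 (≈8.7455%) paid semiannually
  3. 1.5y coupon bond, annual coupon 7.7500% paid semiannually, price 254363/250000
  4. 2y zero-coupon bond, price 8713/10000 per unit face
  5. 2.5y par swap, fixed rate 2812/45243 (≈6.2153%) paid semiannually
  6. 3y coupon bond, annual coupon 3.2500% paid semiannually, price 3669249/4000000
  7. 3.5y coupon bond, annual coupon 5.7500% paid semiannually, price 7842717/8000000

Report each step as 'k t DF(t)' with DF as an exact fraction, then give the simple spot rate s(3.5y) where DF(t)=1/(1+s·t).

step 1 [0.5y] bond c/2=1/32: DF=(79761/80000 − 1/32·(0))/(1+1/32) = 2417/2500 ≈ 0.966800
step 2 [1y] swap r/2=206/4711: DF=(1 − 206/4711·(0.966800))/(1+206/4711) = 1147/1250 ≈ 0.917600
step 3 [1.5y] bond c/2=31/800: DF=(254363/250000 − 31/800·(0.966800+0.917600))/(1+31/800) = 2273/2500 ≈ 0.909200
step 4 [2y] zero: DF = P = 8713/10000 ≈ 0.871300
step 5 [2.5y] swap r/2=1406/45243: DF=(1 − 1406/45243·(0.966800+0.917600+0.909200+0.871300))/(1+1406/45243) = 4297/5000 ≈ 0.859400
step 6 [3y] bond c/2=13/800: DF=(3669249/4000000 − 13/800·(0.966800+0.917600+0.909200+0.871300+0.859400))/(1+13/800) = 8303/10000 ≈ 0.830300
step 7 [3.5y] bond c/2=23/800: DF=(7842717/8000000 − 23/800·(0.966800+0.917600+0.909200+0.871300+0.859400+0.830300))/(1+23/800) = 8033/10000 ≈ 0.803300

1 1/2 2417/2500
2 1 1147/1250
3 3/2 2273/2500
4 2 8713/10000
5 5/2 4297/5000
6 3 8303/10000
7 7/2 8033/10000
s(3.5y) = (1/(8033/10000) − 1)/(7/2) = 562/8033 ≈ 6.9961%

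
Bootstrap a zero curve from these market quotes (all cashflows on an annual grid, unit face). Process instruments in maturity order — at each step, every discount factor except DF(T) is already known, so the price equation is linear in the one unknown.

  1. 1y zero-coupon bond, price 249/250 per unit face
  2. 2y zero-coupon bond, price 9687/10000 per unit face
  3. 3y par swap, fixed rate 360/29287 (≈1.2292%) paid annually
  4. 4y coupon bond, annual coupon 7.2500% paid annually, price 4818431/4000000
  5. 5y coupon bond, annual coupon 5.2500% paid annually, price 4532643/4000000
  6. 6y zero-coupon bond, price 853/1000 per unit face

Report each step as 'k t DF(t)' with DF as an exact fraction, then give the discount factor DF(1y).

1 1 249/250
2 2 9687/10000
3 3 241/250
4 4 2313/2500
5 5 2211/2500
6 6 853/1000
DF(1y) = 249/250 ≈ 0.996000

step 1 [1y] zero: DF = P = 249/250 ≈ 0.996000
step 2 [2y] zero: DF = P = 9687/10000 ≈ 0.968700
step 3 [3y] swap r/1=360/29287: DF=(1 − 360/29287·(0.996000+0.968700))/(1+360/29287) = 241/250 ≈ 0.964000
step 4 [4y] bond c/1=29/400: DF=(4818431/4000000 − 29/400·(0.996000+0.968700+0.964000))/(1+29/400) = 2313/2500 ≈ 0.925200
step 5 [5y] bond c/1=21/400: DF=(4532643/4000000 − 21/400·(0.996000+0.968700+0.964000+0.925200))/(1+21/400) = 2211/2500 ≈ 0.884400
step 6 [6y] zero: DF = P = 853/1000 ≈ 0.853000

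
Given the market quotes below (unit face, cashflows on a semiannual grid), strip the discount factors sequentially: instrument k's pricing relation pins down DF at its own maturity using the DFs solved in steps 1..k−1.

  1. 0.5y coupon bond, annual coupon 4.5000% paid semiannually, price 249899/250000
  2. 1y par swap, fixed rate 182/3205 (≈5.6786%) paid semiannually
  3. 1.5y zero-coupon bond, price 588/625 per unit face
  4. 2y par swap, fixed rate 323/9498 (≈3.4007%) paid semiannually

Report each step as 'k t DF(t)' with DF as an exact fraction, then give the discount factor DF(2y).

step 1 [0.5y] bond c/2=9/400: DF=(249899/250000 − 9/400·(0))/(1+9/400) = 611/625 ≈ 0.977600
step 2 [1y] swap r/2=91/3205: DF=(1 − 91/3205·(0.977600))/(1+91/3205) = 4727/5000 ≈ 0.945400
step 3 [1.5y] zero: DF = P = 588/625 ≈ 0.940800
step 4 [2y] swap r/2=323/18996: DF=(1 − 323/18996·(0.977600+0.945400+0.940800))/(1+323/18996) = 4677/5000 ≈ 0.935400

1 1/2 611/625
2 1 4727/5000
3 3/2 588/625
4 2 4677/5000
DF(2y) = 4677/5000 ≈ 0.935400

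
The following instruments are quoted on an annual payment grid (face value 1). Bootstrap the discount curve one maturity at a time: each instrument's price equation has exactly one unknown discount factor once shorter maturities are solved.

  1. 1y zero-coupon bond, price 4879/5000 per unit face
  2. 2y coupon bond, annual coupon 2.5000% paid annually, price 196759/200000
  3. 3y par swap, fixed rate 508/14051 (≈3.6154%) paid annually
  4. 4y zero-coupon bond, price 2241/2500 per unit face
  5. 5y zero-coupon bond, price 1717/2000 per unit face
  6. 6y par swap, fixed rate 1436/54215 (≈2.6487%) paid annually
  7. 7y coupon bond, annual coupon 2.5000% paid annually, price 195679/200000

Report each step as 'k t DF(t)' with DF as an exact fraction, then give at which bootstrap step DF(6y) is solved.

1 1 4879/5000
2 2 117/125
3 3 1123/1250
4 4 2241/2500
5 5 1717/2000
6 6 2141/2500
7 7 8223/10000
DF(6y) is solved at step 6

step 1 [1y] zero: DF = P = 4879/5000 ≈ 0.975800
step 2 [2y] bond c/1=1/40: DF=(196759/200000 − 1/40·(0.975800))/(1+1/40) = 117/125 ≈ 0.936000
step 3 [3y] swap r/1=508/14051: DF=(1 − 508/14051·(0.975800+0.936000))/(1+508/14051) = 1123/1250 ≈ 0.898400
step 4 [4y] zero: DF = P = 2241/2500 ≈ 0.896400
step 5 [5y] zero: DF = P = 1717/2000 ≈ 0.858500
step 6 [6y] swap r/1=1436/54215: DF=(1 − 1436/54215·(0.975800+0.936000+0.898400+0.896400+0.858500))/(1+1436/54215) = 2141/2500 ≈ 0.856400
step 7 [7y] bond c/1=1/40: DF=(195679/200000 − 1/40·(0.975800+0.936000+0.898400+0.896400+0.858500+0.856400))/(1+1/40) = 8223/10000 ≈ 0.822300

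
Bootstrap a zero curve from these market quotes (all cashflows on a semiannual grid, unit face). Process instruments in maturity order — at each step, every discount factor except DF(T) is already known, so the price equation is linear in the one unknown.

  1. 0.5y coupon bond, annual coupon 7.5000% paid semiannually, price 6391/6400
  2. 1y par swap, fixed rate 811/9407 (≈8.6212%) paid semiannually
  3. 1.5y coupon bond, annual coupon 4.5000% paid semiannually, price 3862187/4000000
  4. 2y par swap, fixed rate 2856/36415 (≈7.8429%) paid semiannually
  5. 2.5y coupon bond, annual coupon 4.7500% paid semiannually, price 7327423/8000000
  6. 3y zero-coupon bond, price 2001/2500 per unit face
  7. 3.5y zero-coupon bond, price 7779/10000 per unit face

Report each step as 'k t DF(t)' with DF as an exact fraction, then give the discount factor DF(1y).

1 1/2 77/80
2 1 9189/10000
3 3/2 9029/10000
4 2 2143/2500
5 5/2 4051/5000
6 3 2001/2500
7 7/2 7779/10000
DF(1y) = 9189/10000 ≈ 0.918900

step 1 [0.5y] bond c/2=3/80: DF=(6391/6400 − 3/80·(0))/(1+3/80) = 77/80 ≈ 0.962500
step 2 [1y] swap r/2=811/18814: DF=(1 − 811/18814·(0.962500))/(1+811/18814) = 9189/10000 ≈ 0.918900
step 3 [1.5y] bond c/2=9/400: DF=(3862187/4000000 − 9/400·(0.962500+0.918900))/(1+9/400) = 9029/10000 ≈ 0.902900
step 4 [2y] swap r/2=1428/36415: DF=(1 − 1428/36415·(0.962500+0.918900+0.902900))/(1+1428/36415) = 2143/2500 ≈ 0.857200
step 5 [2.5y] bond c/2=19/800: DF=(7327423/8000000 − 19/800·(0.962500+0.918900+0.902900+0.857200))/(1+19/800) = 4051/5000 ≈ 0.810200
step 6 [3y] zero: DF = P = 2001/2500 ≈ 0.800400
step 7 [3.5y] zero: DF = P = 7779/10000 ≈ 0.777900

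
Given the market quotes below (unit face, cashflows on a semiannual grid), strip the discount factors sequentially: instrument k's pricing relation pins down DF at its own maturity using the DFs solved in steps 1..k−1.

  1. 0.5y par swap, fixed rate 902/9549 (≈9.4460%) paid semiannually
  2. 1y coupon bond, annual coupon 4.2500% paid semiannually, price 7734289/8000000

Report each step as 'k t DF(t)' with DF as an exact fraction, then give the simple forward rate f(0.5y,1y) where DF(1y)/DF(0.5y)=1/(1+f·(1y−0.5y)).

1 1/2 9549/10000
2 1 2317/2500
f(0.5y,1y) = ((9549/10000)/(2317/2500) − 1)/(1/2) = 281/4634 ≈ 6.0639%

step 1 [0.5y] swap r/2=451/9549: DF=(1 − 451/9549·(0))/(1+451/9549) = 9549/10000 ≈ 0.954900
step 2 [1y] bond c/2=17/800: DF=(7734289/8000000 − 17/800·(0.954900))/(1+17/800) = 2317/2500 ≈ 0.926800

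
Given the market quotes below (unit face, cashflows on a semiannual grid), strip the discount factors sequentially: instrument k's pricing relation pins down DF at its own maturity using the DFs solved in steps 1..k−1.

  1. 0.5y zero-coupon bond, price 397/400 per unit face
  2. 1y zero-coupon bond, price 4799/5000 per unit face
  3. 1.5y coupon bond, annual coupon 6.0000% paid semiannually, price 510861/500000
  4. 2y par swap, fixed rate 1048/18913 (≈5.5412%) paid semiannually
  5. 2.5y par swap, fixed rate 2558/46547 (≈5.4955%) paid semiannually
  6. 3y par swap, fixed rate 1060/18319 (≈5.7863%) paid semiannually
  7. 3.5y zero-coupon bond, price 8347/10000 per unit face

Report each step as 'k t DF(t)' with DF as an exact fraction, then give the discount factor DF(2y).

step 1 [0.5y] zero: DF = P = 397/400 ≈ 0.992500
step 2 [1y] zero: DF = P = 4799/5000 ≈ 0.959800
step 3 [1.5y] bond c/2=3/100: DF=(510861/500000 − 3/100·(0.992500+0.959800))/(1+3/100) = 9351/10000 ≈ 0.935100
step 4 [2y] swap r/2=524/18913: DF=(1 − 524/18913·(0.992500+0.959800+0.935100))/(1+524/18913) = 1119/1250 ≈ 0.895200
step 5 [2.5y] swap r/2=1279/46547: DF=(1 − 1279/46547·(0.992500+0.959800+0.935100+0.895200))/(1+1279/46547) = 8721/10000 ≈ 0.872100
step 6 [3y] swap r/2=530/18319: DF=(1 − 530/18319·(0.992500+0.959800+0.935100+0.895200+0.872100))/(1+530/18319) = 841/1000 ≈ 0.841000
step 7 [3.5y] zero: DF = P = 8347/10000 ≈ 0.834700

1 1/2 397/400
2 1 4799/5000
3 3/2 9351/10000
4 2 1119/1250
5 5/2 8721/10000
6 3 841/1000
7 7/2 8347/10000
DF(2y) = 1119/1250 ≈ 0.895200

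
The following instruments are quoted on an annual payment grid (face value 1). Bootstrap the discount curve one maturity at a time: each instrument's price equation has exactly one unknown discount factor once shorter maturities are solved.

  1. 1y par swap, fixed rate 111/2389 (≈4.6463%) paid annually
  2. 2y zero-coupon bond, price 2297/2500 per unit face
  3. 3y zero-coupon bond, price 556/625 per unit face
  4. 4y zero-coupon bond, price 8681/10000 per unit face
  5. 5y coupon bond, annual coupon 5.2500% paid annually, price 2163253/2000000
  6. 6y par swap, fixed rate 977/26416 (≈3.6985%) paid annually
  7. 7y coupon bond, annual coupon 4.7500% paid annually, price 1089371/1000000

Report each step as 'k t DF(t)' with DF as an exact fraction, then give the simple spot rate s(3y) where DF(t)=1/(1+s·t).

step 1 [1y] swap r/1=111/2389: DF=(1 − 111/2389·(0))/(1+111/2389) = 2389/2500 ≈ 0.955600
step 2 [2y] zero: DF = P = 2297/2500 ≈ 0.918800
step 3 [3y] zero: DF = P = 556/625 ≈ 0.889600
step 4 [4y] zero: DF = P = 8681/10000 ≈ 0.868100
step 5 [5y] bond c/1=21/400: DF=(2163253/2000000 − 21/400·(0.955600+0.918800+0.889600+0.868100))/(1+21/400) = 1693/2000 ≈ 0.846500
step 6 [6y] swap r/1=977/26416: DF=(1 − 977/26416·(0.955600+0.918800+0.889600+0.868100+0.846500))/(1+977/26416) = 4023/5000 ≈ 0.804600
step 7 [7y] bond c/1=19/400: DF=(1089371/1000000 − 19/400·(0.955600+0.918800+0.889600+0.868100+0.846500+0.804600))/(1+19/400) = 2001/2500 ≈ 0.800400

1 1 2389/2500
2 2 2297/2500
3 3 556/625
4 4 8681/10000
5 5 1693/2000
6 6 4023/5000
7 7 2001/2500
s(3y) = (1/(556/625) − 1)/(3) = 23/556 ≈ 4.1367%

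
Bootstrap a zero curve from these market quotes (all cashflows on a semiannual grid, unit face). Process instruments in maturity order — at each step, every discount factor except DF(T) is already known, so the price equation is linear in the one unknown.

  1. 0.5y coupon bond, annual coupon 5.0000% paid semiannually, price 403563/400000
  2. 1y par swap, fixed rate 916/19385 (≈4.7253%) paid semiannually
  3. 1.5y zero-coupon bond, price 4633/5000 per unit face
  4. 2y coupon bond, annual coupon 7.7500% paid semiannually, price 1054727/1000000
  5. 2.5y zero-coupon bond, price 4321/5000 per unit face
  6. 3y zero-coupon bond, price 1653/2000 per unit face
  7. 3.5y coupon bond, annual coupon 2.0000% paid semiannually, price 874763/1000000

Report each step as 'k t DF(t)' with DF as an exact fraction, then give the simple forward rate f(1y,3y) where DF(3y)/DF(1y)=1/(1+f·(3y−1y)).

step 1 [0.5y] bond c/2=1/40: DF=(403563/400000 − 1/40·(0))/(1+1/40) = 9843/10000 ≈ 0.984300
step 2 [1y] swap r/2=458/19385: DF=(1 − 458/19385·(0.984300))/(1+458/19385) = 4771/5000 ≈ 0.954200
step 3 [1.5y] zero: DF = P = 4633/5000 ≈ 0.926600
step 4 [2y] bond c/2=31/800: DF=(1054727/1000000 − 31/800·(0.984300+0.954200+0.926600))/(1+31/800) = 1817/2000 ≈ 0.908500
step 5 [2.5y] zero: DF = P = 4321/5000 ≈ 0.864200
step 6 [3y] zero: DF = P = 1653/2000 ≈ 0.826500
step 7 [3.5y] bond c/2=1/100: DF=(874763/1000000 − 1/100·(0.984300+0.954200+0.926600+0.908500+0.864200+0.826500))/(1+1/100) = 203/250 ≈ 0.812000

1 1/2 9843/10000
2 1 4771/5000
3 3/2 4633/5000
4 2 1817/2000
5 5/2 4321/5000
6 3 1653/2000
7 7/2 203/250
f(1y,3y) = ((4771/5000)/(1653/2000) − 1)/(2) = 1277/16530 ≈ 7.7253%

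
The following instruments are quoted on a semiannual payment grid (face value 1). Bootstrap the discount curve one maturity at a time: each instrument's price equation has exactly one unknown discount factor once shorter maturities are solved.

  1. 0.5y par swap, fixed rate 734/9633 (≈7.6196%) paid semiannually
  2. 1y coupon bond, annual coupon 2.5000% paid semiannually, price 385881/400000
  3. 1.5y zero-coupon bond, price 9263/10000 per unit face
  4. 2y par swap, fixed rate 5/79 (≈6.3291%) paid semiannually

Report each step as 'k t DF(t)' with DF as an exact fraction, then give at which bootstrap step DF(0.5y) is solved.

1 1/2 9633/10000
2 1 9409/10000
3 3/2 9263/10000
4 2 353/400
DF(0.5y) is solved at step 1

step 1 [0.5y] swap r/2=367/9633: DF=(1 − 367/9633·(0))/(1+367/9633) = 9633/10000 ≈ 0.963300
step 2 [1y] bond c/2=1/80: DF=(385881/400000 − 1/80·(0.963300))/(1+1/80) = 9409/10000 ≈ 0.940900
step 3 [1.5y] zero: DF = P = 9263/10000 ≈ 0.926300
step 4 [2y] swap r/2=5/158: DF=(1 − 5/158·(0.963300+0.940900+0.926300))/(1+5/158) = 353/400 ≈ 0.882500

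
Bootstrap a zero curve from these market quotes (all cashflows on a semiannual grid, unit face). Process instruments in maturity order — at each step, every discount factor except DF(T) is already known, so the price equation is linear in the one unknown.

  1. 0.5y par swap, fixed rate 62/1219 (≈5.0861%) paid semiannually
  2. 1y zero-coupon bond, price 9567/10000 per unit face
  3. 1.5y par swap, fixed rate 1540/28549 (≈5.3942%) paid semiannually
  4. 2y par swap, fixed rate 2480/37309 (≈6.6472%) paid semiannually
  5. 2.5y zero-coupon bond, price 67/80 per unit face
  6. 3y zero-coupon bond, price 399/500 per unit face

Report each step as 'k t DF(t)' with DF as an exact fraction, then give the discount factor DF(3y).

step 1 [0.5y] swap r/2=31/1219: DF=(1 − 31/1219·(0))/(1+31/1219) = 1219/1250 ≈ 0.975200
step 2 [1y] zero: DF = P = 9567/10000 ≈ 0.956700
step 3 [1.5y] swap r/2=770/28549: DF=(1 − 770/28549·(0.975200+0.956700))/(1+770/28549) = 923/1000 ≈ 0.923000
step 4 [2y] swap r/2=1240/37309: DF=(1 − 1240/37309·(0.975200+0.956700+0.923000))/(1+1240/37309) = 219/250 ≈ 0.876000
step 5 [2.5y] zero: DF = P = 67/80 ≈ 0.837500
step 6 [3y] zero: DF = P = 399/500 ≈ 0.798000

1 1/2 1219/1250
2 1 9567/10000
3 3/2 923/1000
4 2 219/250
5 5/2 67/80
6 3 399/500
DF(3y) = 399/500 ≈ 0.798000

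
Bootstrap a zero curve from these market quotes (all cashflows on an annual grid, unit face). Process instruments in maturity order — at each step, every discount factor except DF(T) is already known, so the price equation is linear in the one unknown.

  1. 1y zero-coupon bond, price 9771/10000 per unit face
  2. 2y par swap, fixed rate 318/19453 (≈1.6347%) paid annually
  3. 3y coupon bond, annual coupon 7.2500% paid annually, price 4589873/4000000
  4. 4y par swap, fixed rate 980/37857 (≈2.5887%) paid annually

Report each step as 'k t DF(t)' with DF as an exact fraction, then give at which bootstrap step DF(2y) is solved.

1 1 9771/10000
2 2 4841/5000
3 3 1173/1250
4 4 451/500
DF(2y) is solved at step 2

step 1 [1y] zero: DF = P = 9771/10000 ≈ 0.977100
step 2 [2y] swap r/1=318/19453: DF=(1 − 318/19453·(0.977100))/(1+318/19453) = 4841/5000 ≈ 0.968200
step 3 [3y] bond c/1=29/400: DF=(4589873/4000000 − 29/400·(0.977100+0.968200))/(1+29/400) = 1173/1250 ≈ 0.938400
step 4 [4y] swap r/1=980/37857: DF=(1 − 980/37857·(0.977100+0.968200+0.938400))/(1+980/37857) = 451/500 ≈ 0.902000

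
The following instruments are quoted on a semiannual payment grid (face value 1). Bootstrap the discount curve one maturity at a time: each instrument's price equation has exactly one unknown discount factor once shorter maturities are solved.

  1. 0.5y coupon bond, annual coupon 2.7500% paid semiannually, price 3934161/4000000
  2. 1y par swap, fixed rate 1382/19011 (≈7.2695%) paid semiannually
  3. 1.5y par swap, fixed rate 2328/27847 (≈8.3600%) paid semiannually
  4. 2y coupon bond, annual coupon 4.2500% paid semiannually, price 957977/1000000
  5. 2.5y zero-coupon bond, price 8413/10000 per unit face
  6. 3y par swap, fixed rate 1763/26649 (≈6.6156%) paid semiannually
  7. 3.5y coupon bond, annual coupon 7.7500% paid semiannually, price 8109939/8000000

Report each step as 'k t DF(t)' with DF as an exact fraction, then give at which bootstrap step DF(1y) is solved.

1 1/2 4851/5000
2 1 9309/10000
3 3/2 2209/2500
4 2 8801/10000
5 5/2 8413/10000
6 3 8237/10000
7 7/2 7771/10000
DF(1y) is solved at step 2

step 1 [0.5y] bond c/2=11/800: DF=(3934161/4000000 − 11/800·(0))/(1+11/800) = 4851/5000 ≈ 0.970200
step 2 [1y] swap r/2=691/19011: DF=(1 − 691/19011·(0.970200))/(1+691/19011) = 9309/10000 ≈ 0.930900
step 3 [1.5y] swap r/2=1164/27847: DF=(1 − 1164/27847·(0.970200+0.930900))/(1+1164/27847) = 2209/2500 ≈ 0.883600
step 4 [2y] bond c/2=17/800: DF=(957977/1000000 − 17/800·(0.970200+0.930900+0.883600))/(1+17/800) = 8801/10000 ≈ 0.880100
step 5 [2.5y] zero: DF = P = 8413/10000 ≈ 0.841300
step 6 [3y] swap r/2=1763/53298: DF=(1 − 1763/53298·(0.970200+0.930900+0.883600+0.880100+0.841300))/(1+1763/53298) = 8237/10000 ≈ 0.823700
step 7 [3.5y] bond c/2=31/800: DF=(8109939/8000000 − 31/800·(0.970200+0.930900+0.883600+0.880100+0.841300+0.823700))/(1+31/800) = 7771/10000 ≈ 0.777100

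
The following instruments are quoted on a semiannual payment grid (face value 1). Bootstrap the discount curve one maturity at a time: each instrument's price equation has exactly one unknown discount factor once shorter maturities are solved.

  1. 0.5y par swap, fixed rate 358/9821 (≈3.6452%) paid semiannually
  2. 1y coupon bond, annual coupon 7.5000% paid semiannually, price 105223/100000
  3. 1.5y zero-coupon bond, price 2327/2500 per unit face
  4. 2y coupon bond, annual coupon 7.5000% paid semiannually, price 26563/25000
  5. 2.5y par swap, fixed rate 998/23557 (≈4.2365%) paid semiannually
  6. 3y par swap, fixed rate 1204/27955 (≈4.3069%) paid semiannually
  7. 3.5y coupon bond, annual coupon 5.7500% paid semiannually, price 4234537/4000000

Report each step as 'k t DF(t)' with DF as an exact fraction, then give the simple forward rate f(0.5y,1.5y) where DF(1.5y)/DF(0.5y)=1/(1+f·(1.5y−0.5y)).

step 1 [0.5y] swap r/2=179/9821: DF=(1 − 179/9821·(0))/(1+179/9821) = 9821/10000 ≈ 0.982100
step 2 [1y] bond c/2=3/80: DF=(105223/100000 − 3/80·(0.982100))/(1+3/80) = 9787/10000 ≈ 0.978700
step 3 [1.5y] zero: DF = P = 2327/2500 ≈ 0.930800
step 4 [2y] bond c/2=3/80: DF=(26563/25000 − 3/80·(0.982100+0.978700+0.930800))/(1+3/80) = 2299/2500 ≈ 0.919600
step 5 [2.5y] swap r/2=499/23557: DF=(1 − 499/23557·(0.982100+0.978700+0.930800+0.919600))/(1+499/23557) = 4501/5000 ≈ 0.900200
step 6 [3y] swap r/2=602/27955: DF=(1 − 602/27955·(0.982100+0.978700+0.930800+0.919600+0.900200))/(1+602/27955) = 2199/2500 ≈ 0.879600
step 7 [3.5y] bond c/2=23/800: DF=(4234537/4000000 − 23/800·(0.982100+0.978700+0.930800+0.919600+0.900200+0.879600))/(1+23/800) = 1091/1250 ≈ 0.872800

1 1/2 9821/10000
2 1 9787/10000
3 3/2 2327/2500
4 2 2299/2500
5 5/2 4501/5000
6 3 2199/2500
7 7/2 1091/1250
f(0.5y,1.5y) = ((9821/10000)/(2327/2500) − 1)/(1) = 513/9308 ≈ 5.5114%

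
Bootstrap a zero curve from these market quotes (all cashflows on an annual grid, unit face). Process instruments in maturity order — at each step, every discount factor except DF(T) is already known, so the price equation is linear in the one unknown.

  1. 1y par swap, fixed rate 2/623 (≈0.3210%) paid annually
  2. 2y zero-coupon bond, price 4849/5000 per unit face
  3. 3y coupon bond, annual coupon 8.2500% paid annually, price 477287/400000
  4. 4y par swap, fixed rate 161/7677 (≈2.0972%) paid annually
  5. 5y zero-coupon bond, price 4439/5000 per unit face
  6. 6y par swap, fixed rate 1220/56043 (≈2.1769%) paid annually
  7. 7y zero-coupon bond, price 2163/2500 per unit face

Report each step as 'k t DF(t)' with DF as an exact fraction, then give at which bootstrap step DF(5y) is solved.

step 1 [1y] swap r/1=2/623: DF=(1 − 2/623·(0))/(1+2/623) = 623/625 ≈ 0.996800
step 2 [2y] zero: DF = P = 4849/5000 ≈ 0.969800
step 3 [3y] bond c/1=33/400: DF=(477287/400000 − 33/400·(0.996800+0.969800))/(1+33/400) = 2381/2500 ≈ 0.952400
step 4 [4y] swap r/1=161/7677: DF=(1 − 161/7677·(0.996800+0.969800+0.952400))/(1+161/7677) = 1839/2000 ≈ 0.919500
step 5 [5y] zero: DF = P = 4439/5000 ≈ 0.887800
step 6 [6y] swap r/1=1220/56043: DF=(1 − 1220/56043·(0.996800+0.969800+0.952400+0.919500+0.887800))/(1+1220/56043) = 439/500 ≈ 0.878000
step 7 [7y] zero: DF = P = 2163/2500 ≈ 0.865200

1 1 623/625
2 2 4849/5000
3 3 2381/2500
4 4 1839/2000
5 5 4439/5000
6 6 439/500
7 7 2163/2500
DF(5y) is solved at step 5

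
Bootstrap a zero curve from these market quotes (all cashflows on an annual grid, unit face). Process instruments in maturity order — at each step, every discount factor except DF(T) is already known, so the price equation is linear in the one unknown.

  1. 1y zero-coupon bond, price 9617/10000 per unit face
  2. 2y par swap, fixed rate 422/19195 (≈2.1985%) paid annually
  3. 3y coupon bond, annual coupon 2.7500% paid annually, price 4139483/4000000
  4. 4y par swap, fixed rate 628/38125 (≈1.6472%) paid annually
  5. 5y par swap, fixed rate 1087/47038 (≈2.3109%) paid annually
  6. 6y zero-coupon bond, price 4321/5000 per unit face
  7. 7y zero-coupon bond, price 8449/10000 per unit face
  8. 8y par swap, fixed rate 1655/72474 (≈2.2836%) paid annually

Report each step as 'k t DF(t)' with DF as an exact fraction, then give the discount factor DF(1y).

1 1 9617/10000
2 2 4789/5000
3 3 4779/5000
4 4 2343/2500
5 5 8913/10000
6 6 4321/5000
7 7 8449/10000
8 8 1669/2000
DF(1y) = 9617/10000 ≈ 0.961700

step 1 [1y] zero: DF = P = 9617/10000 ≈ 0.961700
step 2 [2y] swap r/1=422/19195: DF=(1 − 422/19195·(0.961700))/(1+422/19195) = 4789/5000 ≈ 0.957800
step 3 [3y] bond c/1=11/400: DF=(4139483/4000000 − 11/400·(0.961700+0.957800))/(1+11/400) = 4779/5000 ≈ 0.955800
step 4 [4y] swap r/1=628/38125: DF=(1 − 628/38125·(0.961700+0.957800+0.955800))/(1+628/38125) = 2343/2500 ≈ 0.937200
step 5 [5y] swap r/1=1087/47038: DF=(1 − 1087/47038·(0.961700+0.957800+0.955800+0.937200))/(1+1087/47038) = 8913/10000 ≈ 0.891300
step 6 [6y] zero: DF = P = 4321/5000 ≈ 0.864200
step 7 [7y] zero: DF = P = 8449/10000 ≈ 0.844900
step 8 [8y] swap r/1=1655/72474: DF=(1 − 1655/72474·(0.961700+0.957800+0.955800+0.937200+0.891300+0.864200+0.844900))/(1+1655/72474) = 1669/2000 ≈ 0.834500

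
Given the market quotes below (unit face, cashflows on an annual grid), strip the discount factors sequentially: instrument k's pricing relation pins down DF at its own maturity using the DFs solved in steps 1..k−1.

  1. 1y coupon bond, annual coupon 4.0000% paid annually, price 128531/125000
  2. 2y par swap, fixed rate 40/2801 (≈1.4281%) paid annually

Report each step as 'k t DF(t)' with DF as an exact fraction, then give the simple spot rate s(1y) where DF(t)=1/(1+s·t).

1 1 9887/10000
2 2 243/250
s(1y) = (1/(9887/10000) − 1)/(1) = 113/9887 ≈ 1.1429%

step 1 [1y] bond c/1=1/25: DF=(128531/125000 − 1/25·(0))/(1+1/25) = 9887/10000 ≈ 0.988700
step 2 [2y] swap r/1=40/2801: DF=(1 − 40/2801·(0.988700))/(1+40/2801) = 243/250 ≈ 0.972000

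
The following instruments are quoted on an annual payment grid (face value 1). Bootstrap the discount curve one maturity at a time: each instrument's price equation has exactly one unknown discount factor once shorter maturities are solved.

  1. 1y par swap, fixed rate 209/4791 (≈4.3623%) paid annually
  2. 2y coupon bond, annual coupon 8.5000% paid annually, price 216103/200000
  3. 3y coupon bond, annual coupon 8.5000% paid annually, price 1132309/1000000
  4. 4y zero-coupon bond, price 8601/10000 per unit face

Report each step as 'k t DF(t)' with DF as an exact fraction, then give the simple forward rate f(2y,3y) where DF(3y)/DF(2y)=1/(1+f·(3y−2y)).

step 1 [1y] swap r/1=209/4791: DF=(1 − 209/4791·(0))/(1+209/4791) = 4791/5000 ≈ 0.958200
step 2 [2y] bond c/1=17/200: DF=(216103/200000 − 17/200·(0.958200))/(1+17/200) = 1151/1250 ≈ 0.920800
step 3 [3y] bond c/1=17/200: DF=(1132309/1000000 − 17/200·(0.958200+0.920800))/(1+17/200) = 2241/2500 ≈ 0.896400
step 4 [4y] zero: DF = P = 8601/10000 ≈ 0.860100

1 1 4791/5000
2 2 1151/1250
3 3 2241/2500
4 4 8601/10000
f(2y,3y) = ((1151/1250)/(2241/2500) − 1)/(1) = 61/2241 ≈ 2.7220%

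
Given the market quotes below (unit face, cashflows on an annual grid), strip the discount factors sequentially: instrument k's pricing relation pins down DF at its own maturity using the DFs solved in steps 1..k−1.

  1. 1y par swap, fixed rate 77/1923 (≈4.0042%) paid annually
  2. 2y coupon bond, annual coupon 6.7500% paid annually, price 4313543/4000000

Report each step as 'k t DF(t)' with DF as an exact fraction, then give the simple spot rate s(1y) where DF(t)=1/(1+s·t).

1 1 1923/2000
2 2 4747/5000
s(1y) = (1/(1923/2000) − 1)/(1) = 77/1923 ≈ 4.0042%

step 1 [1y] swap r/1=77/1923: DF=(1 − 77/1923·(0))/(1+77/1923) = 1923/2000 ≈ 0.961500
step 2 [2y] bond c/1=27/400: DF=(4313543/4000000 − 27/400·(0.961500))/(1+27/400) = 4747/5000 ≈ 0.949400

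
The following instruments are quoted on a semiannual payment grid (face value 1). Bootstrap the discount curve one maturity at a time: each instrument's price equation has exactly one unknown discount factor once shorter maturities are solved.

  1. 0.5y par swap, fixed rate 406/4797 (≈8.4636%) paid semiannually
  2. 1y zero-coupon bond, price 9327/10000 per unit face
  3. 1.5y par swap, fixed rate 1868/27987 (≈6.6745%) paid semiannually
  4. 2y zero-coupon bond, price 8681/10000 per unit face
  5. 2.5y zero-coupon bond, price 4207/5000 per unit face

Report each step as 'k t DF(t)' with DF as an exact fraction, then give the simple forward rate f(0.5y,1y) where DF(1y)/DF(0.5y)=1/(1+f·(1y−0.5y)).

1 1/2 4797/5000
2 1 9327/10000
3 3/2 4533/5000
4 2 8681/10000
5 5/2 4207/5000
f(0.5y,1y) = ((4797/5000)/(9327/10000) − 1)/(1/2) = 178/3109 ≈ 5.7253%

step 1 [0.5y] swap r/2=203/4797: DF=(1 − 203/4797·(0))/(1+203/4797) = 4797/5000 ≈ 0.959400
step 2 [1y] zero: DF = P = 9327/10000 ≈ 0.932700
step 3 [1.5y] swap r/2=934/27987: DF=(1 − 934/27987·(0.959400+0.932700))/(1+934/27987) = 4533/5000 ≈ 0.906600
step 4 [2y] zero: DF = P = 8681/10000 ≈ 0.868100
step 5 [2.5y] zero: DF = P = 4207/5000 ≈ 0.841400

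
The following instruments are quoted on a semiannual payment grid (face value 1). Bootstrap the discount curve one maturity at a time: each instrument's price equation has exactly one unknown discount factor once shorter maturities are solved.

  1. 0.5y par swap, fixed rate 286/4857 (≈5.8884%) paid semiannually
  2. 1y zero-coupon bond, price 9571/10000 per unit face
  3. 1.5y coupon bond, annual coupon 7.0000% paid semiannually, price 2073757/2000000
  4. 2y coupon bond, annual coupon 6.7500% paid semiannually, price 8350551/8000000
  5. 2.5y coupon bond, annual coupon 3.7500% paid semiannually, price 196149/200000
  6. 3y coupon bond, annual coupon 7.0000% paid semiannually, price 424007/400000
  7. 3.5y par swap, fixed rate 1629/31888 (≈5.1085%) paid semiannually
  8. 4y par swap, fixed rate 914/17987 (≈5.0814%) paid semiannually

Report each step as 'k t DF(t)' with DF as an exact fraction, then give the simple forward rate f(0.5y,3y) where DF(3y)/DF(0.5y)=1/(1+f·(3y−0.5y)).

step 1 [0.5y] swap r/2=143/4857: DF=(1 − 143/4857·(0))/(1+143/4857) = 4857/5000 ≈ 0.971400
step 2 [1y] zero: DF = P = 9571/10000 ≈ 0.957100
step 3 [1.5y] bond c/2=7/200: DF=(2073757/2000000 − 7/200·(0.971400+0.957100))/(1+7/200) = 4683/5000 ≈ 0.936600
step 4 [2y] bond c/2=27/800: DF=(8350551/8000000 − 27/800·(0.971400+0.957100+0.936600))/(1+27/800) = 4581/5000 ≈ 0.916200
step 5 [2.5y] bond c/2=3/160: DF=(196149/200000 − 3/160·(0.971400+0.957100+0.936600+0.916200))/(1+3/160) = 8931/10000 ≈ 0.893100
step 6 [3y] bond c/2=7/200: DF=(424007/400000 − 7/200·(0.971400+0.957100+0.936600+0.916200+0.893100))/(1+7/200) = 8661/10000 ≈ 0.866100
step 7 [3.5y] swap r/2=1629/63776: DF=(1 − 1629/63776·(0.971400+0.957100+0.936600+0.916200+0.893100+0.866100))/(1+1629/63776) = 8371/10000 ≈ 0.837100
step 8 [4y] swap r/2=457/17987: DF=(1 − 457/17987·(0.971400+0.957100+0.936600+0.916200+0.893100+0.866100+0.837100))/(1+457/17987) = 2043/2500 ≈ 0.817200

1 1/2 4857/5000
2 1 9571/10000
3 3/2 4683/5000
4 2 4581/5000
5 5/2 8931/10000
6 3 8661/10000
7 7/2 8371/10000
8 4 2043/2500
f(0.5y,3y) = ((4857/5000)/(8661/10000) − 1)/(5/2) = 702/14435 ≈ 4.8632%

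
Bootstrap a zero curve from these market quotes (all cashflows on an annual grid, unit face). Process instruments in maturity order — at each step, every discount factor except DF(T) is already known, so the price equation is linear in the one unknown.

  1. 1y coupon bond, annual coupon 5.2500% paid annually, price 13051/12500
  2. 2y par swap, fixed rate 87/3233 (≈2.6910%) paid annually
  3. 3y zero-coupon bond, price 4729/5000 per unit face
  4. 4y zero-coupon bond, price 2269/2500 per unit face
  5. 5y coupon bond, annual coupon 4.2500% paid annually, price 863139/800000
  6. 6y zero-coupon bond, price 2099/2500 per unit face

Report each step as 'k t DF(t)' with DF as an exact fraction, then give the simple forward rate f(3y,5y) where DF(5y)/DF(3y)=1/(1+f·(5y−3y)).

step 1 [1y] bond c/1=21/400: DF=(13051/12500 − 21/400·(0))/(1+21/400) = 124/125 ≈ 0.992000
step 2 [2y] swap r/1=87/3233: DF=(1 − 87/3233·(0.992000))/(1+87/3233) = 4739/5000 ≈ 0.947800
step 3 [3y] zero: DF = P = 4729/5000 ≈ 0.945800
step 4 [4y] zero: DF = P = 2269/2500 ≈ 0.907600
step 5 [5y] bond c/1=17/400: DF=(863139/800000 − 17/400·(0.992000+0.947800+0.945800+0.907600))/(1+17/400) = 8803/10000 ≈ 0.880300
step 6 [6y] zero: DF = P = 2099/2500 ≈ 0.839600

1 1 124/125
2 2 4739/5000
3 3 4729/5000
4 4 2269/2500
5 5 8803/10000
6 6 2099/2500
f(3y,5y) = ((4729/5000)/(8803/10000) − 1)/(2) = 655/17606 ≈ 3.7203%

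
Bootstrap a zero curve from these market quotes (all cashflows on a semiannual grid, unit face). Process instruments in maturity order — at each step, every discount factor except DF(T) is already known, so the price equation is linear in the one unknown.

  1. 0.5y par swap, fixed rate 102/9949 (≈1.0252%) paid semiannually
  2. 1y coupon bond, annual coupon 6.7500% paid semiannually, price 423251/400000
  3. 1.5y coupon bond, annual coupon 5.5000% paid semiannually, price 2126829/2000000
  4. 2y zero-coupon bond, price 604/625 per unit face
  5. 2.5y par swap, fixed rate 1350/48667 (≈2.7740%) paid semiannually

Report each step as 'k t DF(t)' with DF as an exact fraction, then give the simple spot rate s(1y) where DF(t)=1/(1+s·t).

step 1 [0.5y] swap r/2=51/9949: DF=(1 − 51/9949·(0))/(1+51/9949) = 9949/10000 ≈ 0.994900
step 2 [1y] bond c/2=27/800: DF=(423251/400000 − 27/800·(0.994900))/(1+27/800) = 9911/10000 ≈ 0.991100
step 3 [1.5y] bond c/2=11/400: DF=(2126829/2000000 − 11/400·(0.994900+0.991100))/(1+11/400) = 4909/5000 ≈ 0.981800
step 4 [2y] zero: DF = P = 604/625 ≈ 0.966400
step 5 [2.5y] swap r/2=675/48667: DF=(1 − 675/48667·(0.994900+0.991100+0.981800+0.966400))/(1+675/48667) = 373/400 ≈ 0.932500

1 1/2 9949/10000
2 1 9911/10000
3 3/2 4909/5000
4 2 604/625
5 5/2 373/400
s(1y) = (1/(9911/10000) − 1)/(1) = 89/9911 ≈ 0.8980%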